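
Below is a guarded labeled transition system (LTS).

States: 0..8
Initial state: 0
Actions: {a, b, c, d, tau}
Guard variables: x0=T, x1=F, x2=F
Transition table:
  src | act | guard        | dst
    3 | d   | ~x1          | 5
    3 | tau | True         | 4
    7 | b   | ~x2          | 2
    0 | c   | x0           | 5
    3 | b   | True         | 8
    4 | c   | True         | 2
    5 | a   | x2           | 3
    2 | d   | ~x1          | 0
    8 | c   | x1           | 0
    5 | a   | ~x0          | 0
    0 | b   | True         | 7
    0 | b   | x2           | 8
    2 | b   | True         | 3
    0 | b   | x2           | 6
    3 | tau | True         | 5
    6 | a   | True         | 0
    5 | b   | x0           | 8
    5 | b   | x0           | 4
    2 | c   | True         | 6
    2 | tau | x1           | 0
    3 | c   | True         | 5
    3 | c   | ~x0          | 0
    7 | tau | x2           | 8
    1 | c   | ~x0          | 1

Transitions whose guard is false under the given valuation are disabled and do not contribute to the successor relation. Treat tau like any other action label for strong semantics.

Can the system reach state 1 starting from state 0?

Answer: UNREACHABLE

Trace:
After dropping false guards: 15 live edges.
L0 = {0}
L1 = {5,7}  total {0,5,7}
L2 = {2,4,8}  total {0,2,4,5,7,8}
L3 = {3,6}  total {0,2,3,4,5,6,7,8}
Reachable = {0,2,3,4,5,6,7,8}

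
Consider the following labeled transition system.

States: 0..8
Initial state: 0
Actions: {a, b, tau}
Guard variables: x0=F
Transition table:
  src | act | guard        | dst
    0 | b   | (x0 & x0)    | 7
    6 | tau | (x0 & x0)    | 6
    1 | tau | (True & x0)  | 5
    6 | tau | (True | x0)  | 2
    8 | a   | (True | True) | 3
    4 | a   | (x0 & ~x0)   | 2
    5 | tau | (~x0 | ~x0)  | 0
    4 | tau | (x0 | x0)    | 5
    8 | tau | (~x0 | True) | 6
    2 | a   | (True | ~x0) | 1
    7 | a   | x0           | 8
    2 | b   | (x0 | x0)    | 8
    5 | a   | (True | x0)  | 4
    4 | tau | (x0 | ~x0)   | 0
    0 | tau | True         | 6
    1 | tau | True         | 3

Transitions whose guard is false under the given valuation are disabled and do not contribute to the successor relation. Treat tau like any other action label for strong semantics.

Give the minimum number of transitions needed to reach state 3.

BFS to 3:
  Layer 0: {0}
  Layer 1: {6}
  Layer 2: {2}
  Layer 3: {1}
  Layer 4: {3}
first hit 3 at d=4 via tau·tau·a·tau

Answer: 4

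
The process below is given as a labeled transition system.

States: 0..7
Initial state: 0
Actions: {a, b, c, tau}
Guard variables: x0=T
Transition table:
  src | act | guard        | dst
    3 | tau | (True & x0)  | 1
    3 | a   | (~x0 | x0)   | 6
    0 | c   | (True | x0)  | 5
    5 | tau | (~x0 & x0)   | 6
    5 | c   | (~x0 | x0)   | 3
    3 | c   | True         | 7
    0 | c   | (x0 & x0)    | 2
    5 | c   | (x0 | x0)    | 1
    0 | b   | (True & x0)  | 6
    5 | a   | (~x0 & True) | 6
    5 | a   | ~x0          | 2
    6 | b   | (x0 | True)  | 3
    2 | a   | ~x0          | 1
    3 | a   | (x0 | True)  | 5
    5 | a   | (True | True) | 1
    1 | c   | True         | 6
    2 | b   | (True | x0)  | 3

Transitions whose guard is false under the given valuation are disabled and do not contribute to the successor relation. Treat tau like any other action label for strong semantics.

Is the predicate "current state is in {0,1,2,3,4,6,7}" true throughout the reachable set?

Answer: INVARIANT VIOLATED at state 5

Analysis:
Inv-set: {0,1,2,3,4,6,7}
R = {0,1,2,3,5,6,7}
  0: ✓
  1: ✓
  2: ✓
  3: ✓
  5: outside
  6: ✓
  7: ✓
witness against invariant: c → 5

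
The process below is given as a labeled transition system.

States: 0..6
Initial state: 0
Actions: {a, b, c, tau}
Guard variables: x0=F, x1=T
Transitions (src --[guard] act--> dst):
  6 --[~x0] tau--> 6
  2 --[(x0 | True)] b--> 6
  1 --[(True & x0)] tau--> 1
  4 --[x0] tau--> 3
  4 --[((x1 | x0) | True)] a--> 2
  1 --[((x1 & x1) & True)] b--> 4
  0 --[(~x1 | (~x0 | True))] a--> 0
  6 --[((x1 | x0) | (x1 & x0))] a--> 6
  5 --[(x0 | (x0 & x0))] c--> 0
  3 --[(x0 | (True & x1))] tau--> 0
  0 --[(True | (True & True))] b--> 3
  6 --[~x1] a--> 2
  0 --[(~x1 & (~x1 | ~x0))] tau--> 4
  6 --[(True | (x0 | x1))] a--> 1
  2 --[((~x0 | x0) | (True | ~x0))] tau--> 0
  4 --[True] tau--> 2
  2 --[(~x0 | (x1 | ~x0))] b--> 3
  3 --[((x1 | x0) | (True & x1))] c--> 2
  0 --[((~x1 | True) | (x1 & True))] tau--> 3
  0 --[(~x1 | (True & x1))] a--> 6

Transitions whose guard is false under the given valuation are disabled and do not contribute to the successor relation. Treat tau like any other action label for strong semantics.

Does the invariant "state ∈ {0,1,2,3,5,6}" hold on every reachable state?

Answer: INVARIANT VIOLATED at state 4

Trace:
Inv-set: {0,1,2,3,5,6}
Reach set: {0,1,2,3,4,6}
  0: ok
  1: ok
  2: ok
  3: ok
  4: outside
  6: ok
witness against invariant: a·a·b → 4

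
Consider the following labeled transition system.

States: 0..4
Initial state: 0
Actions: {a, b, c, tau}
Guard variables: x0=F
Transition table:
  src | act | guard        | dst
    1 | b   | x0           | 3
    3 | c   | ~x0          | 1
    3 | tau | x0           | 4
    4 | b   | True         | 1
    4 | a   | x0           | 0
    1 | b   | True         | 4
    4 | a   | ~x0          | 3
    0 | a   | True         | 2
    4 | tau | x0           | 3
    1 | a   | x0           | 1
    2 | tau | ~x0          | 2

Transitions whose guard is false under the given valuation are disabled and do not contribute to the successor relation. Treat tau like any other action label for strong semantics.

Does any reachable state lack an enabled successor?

Answer: DEADLOCK-FREE

Analysis:
R = {0,2}
  0: a→2  [1 out]
  2: tau→2  [1 out]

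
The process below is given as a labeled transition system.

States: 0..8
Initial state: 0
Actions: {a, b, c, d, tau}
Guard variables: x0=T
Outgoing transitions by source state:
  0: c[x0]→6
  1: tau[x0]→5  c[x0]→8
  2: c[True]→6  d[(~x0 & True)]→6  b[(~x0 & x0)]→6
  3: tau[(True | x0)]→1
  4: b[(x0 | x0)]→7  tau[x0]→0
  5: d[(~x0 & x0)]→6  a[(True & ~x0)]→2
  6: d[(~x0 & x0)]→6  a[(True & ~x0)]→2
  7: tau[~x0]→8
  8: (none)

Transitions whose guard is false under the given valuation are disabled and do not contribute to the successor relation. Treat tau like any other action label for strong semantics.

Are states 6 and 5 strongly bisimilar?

Bisimulation quotient by refinement:
  π0 = {{0,1,2,3,4,5,6,7,8}}
  π1 = {{0,2},{1},{3},{4},{5,6,7,8}}
5 equivalence class(es) (converged in 2)
6∈{5,6,7,8}, 5∈{5,6,7,8}

Answer: BISIMILAR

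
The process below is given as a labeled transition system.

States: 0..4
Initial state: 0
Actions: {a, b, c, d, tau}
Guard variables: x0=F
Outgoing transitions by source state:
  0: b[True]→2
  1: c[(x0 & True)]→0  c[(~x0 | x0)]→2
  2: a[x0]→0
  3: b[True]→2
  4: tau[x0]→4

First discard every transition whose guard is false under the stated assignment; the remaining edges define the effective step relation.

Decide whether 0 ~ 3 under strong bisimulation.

Bisimulation quotient by refinement:
  round 0: {{0,1,2,3,4}}
  round 1: {{0,3},{1},{2,4}}
stable after 2 split(s): 3 block(s)
class of 0: {0,3}; class of 3: {0,3}

Answer: BISIMILAR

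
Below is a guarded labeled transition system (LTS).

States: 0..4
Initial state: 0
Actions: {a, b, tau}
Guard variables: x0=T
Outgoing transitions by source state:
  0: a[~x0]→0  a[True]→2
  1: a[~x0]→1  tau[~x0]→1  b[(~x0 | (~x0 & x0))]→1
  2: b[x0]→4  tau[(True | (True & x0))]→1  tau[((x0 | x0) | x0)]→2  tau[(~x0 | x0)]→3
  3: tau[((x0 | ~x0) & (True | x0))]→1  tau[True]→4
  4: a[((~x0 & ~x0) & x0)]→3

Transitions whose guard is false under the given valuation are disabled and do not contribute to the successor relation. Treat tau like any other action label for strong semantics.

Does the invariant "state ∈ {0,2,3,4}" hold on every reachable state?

Answer: INVARIANT VIOLATED at state 1

Analysis:
Safe = {0,2,3,4}
R = {0,1,2,3,4}
  0: safe
  1: ✗ unsafe
  2: safe
  3: safe
  4: safe
counterexample path to 1: a·tau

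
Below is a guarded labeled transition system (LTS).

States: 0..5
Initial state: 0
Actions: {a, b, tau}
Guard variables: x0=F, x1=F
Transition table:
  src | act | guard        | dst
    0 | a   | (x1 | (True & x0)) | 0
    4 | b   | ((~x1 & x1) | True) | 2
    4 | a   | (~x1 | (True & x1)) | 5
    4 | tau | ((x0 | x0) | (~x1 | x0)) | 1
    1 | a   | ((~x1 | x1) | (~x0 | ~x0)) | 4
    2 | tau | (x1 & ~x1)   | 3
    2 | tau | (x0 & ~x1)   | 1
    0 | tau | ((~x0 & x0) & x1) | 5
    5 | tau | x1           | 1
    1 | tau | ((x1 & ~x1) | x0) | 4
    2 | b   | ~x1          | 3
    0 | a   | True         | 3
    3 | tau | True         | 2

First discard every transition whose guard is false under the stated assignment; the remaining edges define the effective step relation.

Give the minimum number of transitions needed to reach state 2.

BFS to 2:
  depth 0: {0}
  depth 1: {3}
  depth 2: {2}
depth(2)=2, e.g. a·tau

Answer: 2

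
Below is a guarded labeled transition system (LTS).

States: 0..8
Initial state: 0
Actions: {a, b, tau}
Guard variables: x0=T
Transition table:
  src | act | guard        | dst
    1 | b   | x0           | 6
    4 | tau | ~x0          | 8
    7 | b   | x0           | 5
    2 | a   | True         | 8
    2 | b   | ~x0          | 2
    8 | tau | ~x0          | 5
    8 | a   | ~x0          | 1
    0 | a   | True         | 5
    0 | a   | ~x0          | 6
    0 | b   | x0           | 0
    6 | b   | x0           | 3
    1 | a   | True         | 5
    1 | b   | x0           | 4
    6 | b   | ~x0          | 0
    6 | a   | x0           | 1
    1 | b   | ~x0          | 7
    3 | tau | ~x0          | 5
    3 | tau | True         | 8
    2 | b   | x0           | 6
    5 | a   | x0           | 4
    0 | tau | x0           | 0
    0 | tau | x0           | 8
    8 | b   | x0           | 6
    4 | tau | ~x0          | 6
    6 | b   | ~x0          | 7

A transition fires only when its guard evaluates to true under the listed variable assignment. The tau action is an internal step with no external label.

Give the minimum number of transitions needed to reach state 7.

Layered search for 7:
  Layer 0: {0}
  Layer 1: {5,8}
  Layer 2: {4,6}
  Layer 3: {1,3}
7 never appears.

Answer: UNREACHABLE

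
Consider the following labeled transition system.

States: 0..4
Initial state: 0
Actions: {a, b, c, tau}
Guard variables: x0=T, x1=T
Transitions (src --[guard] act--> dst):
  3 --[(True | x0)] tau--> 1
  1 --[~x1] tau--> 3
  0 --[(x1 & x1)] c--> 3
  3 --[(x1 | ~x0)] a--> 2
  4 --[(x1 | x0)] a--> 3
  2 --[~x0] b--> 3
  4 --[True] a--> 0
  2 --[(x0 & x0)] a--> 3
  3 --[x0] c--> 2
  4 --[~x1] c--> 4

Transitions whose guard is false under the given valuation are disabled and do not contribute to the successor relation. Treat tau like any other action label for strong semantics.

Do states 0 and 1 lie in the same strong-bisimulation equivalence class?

Answer: NOT BISIMILAR

Analysis:
Bisimulation quotient by refinement:
  π0 = {{0,1,2,3,4}}
  π1 = {{0},{1},{2,4},{3}}
  π2 = {{0},{1},{2},{3},{4}}
5 equivalence class(es) (converged in 3)
[0]={0}  [1]={1}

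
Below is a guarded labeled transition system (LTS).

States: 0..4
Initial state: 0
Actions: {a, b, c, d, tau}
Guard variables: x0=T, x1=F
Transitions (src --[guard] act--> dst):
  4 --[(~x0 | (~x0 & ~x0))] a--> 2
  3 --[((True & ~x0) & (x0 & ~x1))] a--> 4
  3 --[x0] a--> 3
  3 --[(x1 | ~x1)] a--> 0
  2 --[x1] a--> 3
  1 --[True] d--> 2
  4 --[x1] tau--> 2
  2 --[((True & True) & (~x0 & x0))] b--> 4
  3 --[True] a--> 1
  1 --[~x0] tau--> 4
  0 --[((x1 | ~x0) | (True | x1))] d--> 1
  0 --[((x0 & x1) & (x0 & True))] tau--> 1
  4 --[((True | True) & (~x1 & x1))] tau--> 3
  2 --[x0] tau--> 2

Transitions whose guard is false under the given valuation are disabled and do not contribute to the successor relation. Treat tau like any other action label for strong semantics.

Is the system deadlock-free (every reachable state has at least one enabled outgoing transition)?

R = {0,1,2}
  0: d→1  [1 exit(s)]
  1: d→2  [1 exit(s)]
  2: tau→2  [1 exit(s)]

Answer: DEADLOCK-FREE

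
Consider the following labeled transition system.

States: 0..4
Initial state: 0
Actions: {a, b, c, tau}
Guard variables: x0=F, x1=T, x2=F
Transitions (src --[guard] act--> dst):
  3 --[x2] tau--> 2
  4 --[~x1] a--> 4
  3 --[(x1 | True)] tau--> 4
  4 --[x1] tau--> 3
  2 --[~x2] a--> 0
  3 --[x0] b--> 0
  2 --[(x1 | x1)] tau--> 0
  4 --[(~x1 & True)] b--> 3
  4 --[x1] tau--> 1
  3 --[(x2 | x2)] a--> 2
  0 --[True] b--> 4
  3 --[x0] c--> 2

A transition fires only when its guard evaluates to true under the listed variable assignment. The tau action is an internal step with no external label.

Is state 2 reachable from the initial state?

Answer: UNREACHABLE

Working:
Guard filter leaves 6 enabled edge(s).
depth 0: {0}
depth 1: {4}  now seen {0,4}
depth 2: {1,3}  now seen {0,1,3,4}
Reach set: {0,1,3,4}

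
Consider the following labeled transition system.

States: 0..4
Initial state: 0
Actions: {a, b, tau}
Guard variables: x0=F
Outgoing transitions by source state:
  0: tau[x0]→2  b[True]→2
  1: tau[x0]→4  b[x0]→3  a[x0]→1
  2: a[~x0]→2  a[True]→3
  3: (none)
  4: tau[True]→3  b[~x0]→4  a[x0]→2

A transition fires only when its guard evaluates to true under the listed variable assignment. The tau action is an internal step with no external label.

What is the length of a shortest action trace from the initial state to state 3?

Answer: 2

Working:
BFS to 3:
  L0 = {0}
  L1 = {2}
  L2 = {3}
3 enters at depth 2; path b·a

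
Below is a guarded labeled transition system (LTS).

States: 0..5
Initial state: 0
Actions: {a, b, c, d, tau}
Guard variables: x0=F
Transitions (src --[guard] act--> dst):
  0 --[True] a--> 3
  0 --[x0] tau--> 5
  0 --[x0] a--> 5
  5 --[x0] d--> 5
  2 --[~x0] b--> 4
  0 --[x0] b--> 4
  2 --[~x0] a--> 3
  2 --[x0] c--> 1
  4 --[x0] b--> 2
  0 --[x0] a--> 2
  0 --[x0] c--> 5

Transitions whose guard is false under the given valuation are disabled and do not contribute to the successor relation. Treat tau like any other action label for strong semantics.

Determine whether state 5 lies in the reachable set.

Answer: UNREACHABLE

Analysis:
Guard filter leaves 3 enabled edge(s).
L0 = {0}
L1 = {3}  now seen {0,3}
R = {0,3}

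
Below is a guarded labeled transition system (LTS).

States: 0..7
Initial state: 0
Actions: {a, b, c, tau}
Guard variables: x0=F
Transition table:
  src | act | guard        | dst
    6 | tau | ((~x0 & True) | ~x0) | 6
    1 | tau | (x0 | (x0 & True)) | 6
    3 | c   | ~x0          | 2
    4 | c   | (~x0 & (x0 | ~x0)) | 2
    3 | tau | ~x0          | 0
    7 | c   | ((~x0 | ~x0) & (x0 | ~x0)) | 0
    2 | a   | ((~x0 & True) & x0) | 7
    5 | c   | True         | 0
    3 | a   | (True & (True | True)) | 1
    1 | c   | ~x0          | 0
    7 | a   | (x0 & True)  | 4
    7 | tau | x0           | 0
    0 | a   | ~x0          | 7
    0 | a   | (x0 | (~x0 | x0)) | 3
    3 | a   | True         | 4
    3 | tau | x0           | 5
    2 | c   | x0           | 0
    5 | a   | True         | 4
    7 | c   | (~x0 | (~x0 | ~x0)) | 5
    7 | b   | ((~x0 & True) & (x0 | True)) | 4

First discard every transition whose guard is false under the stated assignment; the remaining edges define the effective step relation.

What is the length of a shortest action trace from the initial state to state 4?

Answer: 2

Working:
Layered search for 4:
  Layer 0: {0}
  Layer 1: {3,7}
  Layer 2: {1,2,4,5}
depth(4)=2, e.g. a·a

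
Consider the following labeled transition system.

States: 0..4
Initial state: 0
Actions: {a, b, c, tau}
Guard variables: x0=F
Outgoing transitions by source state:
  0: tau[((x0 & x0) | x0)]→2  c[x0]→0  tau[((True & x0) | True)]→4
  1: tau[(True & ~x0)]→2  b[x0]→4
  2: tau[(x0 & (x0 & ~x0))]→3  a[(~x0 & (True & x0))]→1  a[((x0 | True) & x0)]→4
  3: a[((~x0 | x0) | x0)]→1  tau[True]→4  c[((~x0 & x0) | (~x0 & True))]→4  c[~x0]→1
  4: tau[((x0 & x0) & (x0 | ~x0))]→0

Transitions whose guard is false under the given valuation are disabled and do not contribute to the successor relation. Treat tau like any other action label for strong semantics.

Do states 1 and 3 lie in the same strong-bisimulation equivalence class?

Answer: NOT BISIMILAR

Trace:
Bisimulation quotient by refinement:
  π0 = {{0,1,2,3,4}}
  π1 = {{0,1},{2,4},{3}}
stable after 2 split(s): 3 block(s)
[1]={0,1}  [3]={3}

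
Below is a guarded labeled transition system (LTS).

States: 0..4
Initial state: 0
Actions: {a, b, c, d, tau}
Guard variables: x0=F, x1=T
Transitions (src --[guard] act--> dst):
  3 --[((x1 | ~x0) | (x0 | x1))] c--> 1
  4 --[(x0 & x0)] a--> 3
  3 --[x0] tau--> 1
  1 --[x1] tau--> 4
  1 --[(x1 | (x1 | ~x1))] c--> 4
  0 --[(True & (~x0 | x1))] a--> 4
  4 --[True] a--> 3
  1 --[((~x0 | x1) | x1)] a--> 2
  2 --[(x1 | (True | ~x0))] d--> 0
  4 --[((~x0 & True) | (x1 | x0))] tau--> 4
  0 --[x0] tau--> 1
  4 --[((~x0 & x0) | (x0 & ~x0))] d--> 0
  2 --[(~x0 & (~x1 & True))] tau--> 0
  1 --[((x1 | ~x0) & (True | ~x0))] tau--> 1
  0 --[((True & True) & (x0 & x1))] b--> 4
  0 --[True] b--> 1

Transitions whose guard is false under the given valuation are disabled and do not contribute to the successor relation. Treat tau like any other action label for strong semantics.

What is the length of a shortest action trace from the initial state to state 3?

Answer: 2

Analysis:
Layered search for 3:
  L0 = {0}
  L1 = {1,4}
  L2 = {2,3}
first hit 3 at d=2 via a·a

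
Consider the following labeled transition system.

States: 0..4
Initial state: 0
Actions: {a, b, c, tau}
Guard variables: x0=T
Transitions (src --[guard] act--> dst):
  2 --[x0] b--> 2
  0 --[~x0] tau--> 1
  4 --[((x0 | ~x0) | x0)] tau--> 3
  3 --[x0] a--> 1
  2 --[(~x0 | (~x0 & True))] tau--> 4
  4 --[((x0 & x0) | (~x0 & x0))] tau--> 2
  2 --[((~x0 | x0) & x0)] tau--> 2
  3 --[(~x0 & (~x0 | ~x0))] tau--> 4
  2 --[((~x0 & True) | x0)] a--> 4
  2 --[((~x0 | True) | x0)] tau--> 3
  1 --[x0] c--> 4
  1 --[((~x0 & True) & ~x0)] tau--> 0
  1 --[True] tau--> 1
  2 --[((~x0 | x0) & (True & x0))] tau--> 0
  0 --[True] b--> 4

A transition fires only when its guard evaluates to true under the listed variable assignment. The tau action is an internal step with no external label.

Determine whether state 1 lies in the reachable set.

After dropping false guards: 11 live edges.
L0 = {0}
L1 = {4}  total {0,4}
L2 = {2,3}  total {0,2,3,4}
L3 = {1}  total {0,1,2,3,4}
Reachable = {0,1,2,3,4}
trace reaching 1: b·tau·a

Answer: REACHABLE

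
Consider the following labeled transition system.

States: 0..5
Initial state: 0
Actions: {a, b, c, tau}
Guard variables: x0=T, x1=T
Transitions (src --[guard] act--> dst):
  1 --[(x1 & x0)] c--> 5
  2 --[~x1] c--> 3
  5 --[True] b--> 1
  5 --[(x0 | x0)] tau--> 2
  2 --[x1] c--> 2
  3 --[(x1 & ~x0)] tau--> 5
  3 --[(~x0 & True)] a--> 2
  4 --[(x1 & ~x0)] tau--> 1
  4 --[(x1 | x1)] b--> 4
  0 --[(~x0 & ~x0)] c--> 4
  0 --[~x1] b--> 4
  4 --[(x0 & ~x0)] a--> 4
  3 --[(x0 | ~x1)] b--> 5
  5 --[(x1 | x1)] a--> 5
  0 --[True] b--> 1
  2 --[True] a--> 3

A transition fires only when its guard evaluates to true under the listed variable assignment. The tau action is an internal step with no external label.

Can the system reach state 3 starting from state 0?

After dropping false guards: 9 live edges.
depth 0: {0}
depth 1: {1}  total {0,1}
depth 2: {5}  total {0,1,5}
depth 3: {2}  total {0,1,2,5}
depth 4: {3}  total {0,1,2,3,5}
Reachable = {0,1,2,3,5}
witness 3: b·c·tau·a

Answer: REACHABLE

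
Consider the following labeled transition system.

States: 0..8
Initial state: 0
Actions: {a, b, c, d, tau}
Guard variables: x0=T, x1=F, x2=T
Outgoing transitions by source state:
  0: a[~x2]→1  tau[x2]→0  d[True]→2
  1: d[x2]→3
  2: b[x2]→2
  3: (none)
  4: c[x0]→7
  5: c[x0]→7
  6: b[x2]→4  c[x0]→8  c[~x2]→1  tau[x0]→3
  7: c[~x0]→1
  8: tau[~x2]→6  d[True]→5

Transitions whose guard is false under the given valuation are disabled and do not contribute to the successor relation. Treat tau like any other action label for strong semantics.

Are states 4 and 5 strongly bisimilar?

Refine partition for ~:
  π0 = {{0,1,2,3,4,5,6,7,8}}
  π1 = {{0},{1,8},{2},{3,7},{4,5},{6}}
  π2 = {{0},{1},{2},{3,7},{4,5},{6},{8}}
7 equivalence class(es) (converged in 3)
[4]={4,5}  [5]={4,5}

Answer: BISIMILAR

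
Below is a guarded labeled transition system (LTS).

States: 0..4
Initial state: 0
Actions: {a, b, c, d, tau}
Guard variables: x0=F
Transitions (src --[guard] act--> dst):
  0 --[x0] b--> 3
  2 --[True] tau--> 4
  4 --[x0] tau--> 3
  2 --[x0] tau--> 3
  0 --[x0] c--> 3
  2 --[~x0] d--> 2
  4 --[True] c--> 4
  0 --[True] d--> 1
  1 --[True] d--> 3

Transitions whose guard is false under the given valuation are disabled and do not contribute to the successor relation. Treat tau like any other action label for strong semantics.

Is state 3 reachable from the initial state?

Guard filter leaves 5 enabled edge(s).
Layer 0: {0}
Layer 1: {1}  total {0,1}
Layer 2: {3}  total {0,1,3}
Reachable = {0,1,3}
Path to 3: d·d

Answer: REACHABLE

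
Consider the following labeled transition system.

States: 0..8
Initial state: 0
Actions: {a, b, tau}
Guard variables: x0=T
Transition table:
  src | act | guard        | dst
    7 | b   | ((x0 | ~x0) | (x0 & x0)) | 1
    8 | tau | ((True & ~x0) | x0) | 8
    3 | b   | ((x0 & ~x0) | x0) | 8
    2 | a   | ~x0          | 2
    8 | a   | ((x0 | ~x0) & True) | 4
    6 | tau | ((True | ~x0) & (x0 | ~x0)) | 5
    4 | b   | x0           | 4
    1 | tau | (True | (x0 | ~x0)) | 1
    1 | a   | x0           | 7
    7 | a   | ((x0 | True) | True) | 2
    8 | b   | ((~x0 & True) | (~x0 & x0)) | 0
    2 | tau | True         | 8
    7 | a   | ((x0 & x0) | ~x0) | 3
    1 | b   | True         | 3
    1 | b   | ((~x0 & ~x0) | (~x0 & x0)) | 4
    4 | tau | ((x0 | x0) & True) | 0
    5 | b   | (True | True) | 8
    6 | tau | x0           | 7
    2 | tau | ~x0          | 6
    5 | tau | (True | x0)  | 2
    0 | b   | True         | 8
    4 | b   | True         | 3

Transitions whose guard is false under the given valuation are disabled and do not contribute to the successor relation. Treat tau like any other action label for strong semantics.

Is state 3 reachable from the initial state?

Answer: REACHABLE

Working:
Guard filter leaves 18 enabled edge(s).
L0 = {0}
L1 = {8}  cumulative {0,8}
L2 = {4}  cumulative {0,4,8}
L3 = {3}  cumulative {0,3,4,8}
Reach set: {0,3,4,8}
trace reaching 3: b·a·b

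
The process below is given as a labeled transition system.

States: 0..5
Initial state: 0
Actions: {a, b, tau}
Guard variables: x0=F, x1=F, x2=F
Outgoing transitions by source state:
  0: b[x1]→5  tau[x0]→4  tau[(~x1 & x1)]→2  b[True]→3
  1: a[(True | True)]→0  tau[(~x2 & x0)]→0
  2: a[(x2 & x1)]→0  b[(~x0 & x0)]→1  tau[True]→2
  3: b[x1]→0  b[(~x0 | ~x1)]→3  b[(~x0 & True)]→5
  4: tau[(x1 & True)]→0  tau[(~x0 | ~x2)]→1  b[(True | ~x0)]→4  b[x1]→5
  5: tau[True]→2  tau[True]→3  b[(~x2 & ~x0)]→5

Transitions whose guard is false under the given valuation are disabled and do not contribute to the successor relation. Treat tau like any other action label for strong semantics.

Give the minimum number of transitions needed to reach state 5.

Answer: 2

Analysis:
BFS to 5:
  depth 0: {0}
  depth 1: {3}
  depth 2: {5}
depth(5)=2, e.g. b·b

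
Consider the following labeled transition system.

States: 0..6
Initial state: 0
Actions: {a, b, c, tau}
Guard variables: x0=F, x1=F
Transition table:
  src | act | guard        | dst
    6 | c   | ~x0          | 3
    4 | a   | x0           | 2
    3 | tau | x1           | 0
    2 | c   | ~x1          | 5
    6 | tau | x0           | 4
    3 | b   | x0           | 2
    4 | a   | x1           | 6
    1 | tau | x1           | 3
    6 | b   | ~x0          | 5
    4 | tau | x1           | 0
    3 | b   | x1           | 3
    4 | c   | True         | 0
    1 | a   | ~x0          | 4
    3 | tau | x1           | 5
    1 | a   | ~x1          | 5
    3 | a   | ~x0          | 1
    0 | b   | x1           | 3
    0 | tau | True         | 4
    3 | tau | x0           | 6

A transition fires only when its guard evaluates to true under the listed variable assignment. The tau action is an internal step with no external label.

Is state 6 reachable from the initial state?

After dropping false guards: 8 live edges.
Layer 0: {0}
Layer 1: {4}  now seen {0,4}
R = {0,4}

Answer: UNREACHABLE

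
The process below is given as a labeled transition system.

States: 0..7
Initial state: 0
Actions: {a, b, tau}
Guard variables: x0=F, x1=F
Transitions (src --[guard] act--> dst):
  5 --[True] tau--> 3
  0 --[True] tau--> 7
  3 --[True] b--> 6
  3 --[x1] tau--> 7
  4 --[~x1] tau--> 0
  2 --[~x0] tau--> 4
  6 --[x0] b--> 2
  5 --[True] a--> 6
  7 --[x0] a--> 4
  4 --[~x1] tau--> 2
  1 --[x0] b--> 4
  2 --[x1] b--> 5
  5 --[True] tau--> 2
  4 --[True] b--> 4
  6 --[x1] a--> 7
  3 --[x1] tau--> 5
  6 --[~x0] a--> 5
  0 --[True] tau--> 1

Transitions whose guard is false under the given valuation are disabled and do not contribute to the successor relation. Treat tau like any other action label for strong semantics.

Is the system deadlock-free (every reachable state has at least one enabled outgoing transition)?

Reach set: {0,1,7}
  0: tau→1  tau→7  [2 out]
  1: ∅  [STUCK]
  7: ∅  [STUCK]
Path to 1: tau

Answer: DEADLOCK at state 1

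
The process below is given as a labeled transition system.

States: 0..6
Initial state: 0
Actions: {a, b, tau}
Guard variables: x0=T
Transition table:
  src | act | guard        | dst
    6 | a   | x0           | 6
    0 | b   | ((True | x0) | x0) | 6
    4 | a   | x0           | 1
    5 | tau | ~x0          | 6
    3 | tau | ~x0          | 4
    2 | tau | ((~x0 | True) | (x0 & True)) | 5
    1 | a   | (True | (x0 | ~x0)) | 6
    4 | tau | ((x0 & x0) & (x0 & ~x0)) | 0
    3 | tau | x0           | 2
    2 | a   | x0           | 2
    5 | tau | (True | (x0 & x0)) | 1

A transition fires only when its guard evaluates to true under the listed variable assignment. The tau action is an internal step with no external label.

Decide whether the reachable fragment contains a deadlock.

R = {0,6}
  0: b→6  [deg 1]
  6: a→6  [deg 1]

Answer: DEADLOCK-FREE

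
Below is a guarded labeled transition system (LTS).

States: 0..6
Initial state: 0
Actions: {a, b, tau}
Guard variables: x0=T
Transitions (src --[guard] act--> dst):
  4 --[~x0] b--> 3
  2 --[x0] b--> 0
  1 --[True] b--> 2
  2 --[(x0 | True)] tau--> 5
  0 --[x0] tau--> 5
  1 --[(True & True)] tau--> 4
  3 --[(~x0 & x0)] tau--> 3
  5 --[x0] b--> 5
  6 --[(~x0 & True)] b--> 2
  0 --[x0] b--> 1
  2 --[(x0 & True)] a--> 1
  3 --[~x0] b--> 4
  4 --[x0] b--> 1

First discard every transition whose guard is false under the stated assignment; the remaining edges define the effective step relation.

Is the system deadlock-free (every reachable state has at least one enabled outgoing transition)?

Reachable = {0,1,2,4,5}
  0: b→1  tau→5  [deg 2]
  1: b→2  tau→4  [deg 2]
  2: a→1  b→0  tau→5  [deg 3]
  4: b→1  [deg 1]
  5: b→5  [deg 1]

Answer: DEADLOCK-FREE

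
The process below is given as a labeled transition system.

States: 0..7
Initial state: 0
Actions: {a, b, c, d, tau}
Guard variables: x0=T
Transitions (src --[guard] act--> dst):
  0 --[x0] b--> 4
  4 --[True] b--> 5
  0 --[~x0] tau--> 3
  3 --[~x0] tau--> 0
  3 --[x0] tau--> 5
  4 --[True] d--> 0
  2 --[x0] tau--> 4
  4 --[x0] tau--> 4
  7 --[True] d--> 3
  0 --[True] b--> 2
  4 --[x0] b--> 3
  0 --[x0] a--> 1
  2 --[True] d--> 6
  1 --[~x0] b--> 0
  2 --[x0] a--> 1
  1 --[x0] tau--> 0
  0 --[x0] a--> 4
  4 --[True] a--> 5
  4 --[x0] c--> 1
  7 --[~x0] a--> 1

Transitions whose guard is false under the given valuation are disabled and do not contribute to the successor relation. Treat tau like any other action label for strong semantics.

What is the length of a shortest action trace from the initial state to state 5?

Breadth-first toward 5:
  depth 0: {0}
  depth 1: {1,2,4}
  depth 2: {3,5,6}
depth(5)=2, e.g. a·a

Answer: 2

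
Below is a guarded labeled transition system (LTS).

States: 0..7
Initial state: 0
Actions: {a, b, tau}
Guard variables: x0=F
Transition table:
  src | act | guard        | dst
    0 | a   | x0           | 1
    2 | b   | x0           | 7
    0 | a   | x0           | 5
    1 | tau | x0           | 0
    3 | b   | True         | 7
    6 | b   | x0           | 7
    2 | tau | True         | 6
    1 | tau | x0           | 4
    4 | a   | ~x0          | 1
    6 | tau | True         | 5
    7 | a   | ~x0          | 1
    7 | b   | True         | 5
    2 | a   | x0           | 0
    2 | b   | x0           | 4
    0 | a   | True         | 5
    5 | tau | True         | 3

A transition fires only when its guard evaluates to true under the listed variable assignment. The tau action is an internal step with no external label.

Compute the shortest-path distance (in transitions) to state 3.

Answer: 2

Working:
BFS to 3:
  Layer 0: {0}
  Layer 1: {5}
  Layer 2: {3}
3 enters at depth 2; path a·tau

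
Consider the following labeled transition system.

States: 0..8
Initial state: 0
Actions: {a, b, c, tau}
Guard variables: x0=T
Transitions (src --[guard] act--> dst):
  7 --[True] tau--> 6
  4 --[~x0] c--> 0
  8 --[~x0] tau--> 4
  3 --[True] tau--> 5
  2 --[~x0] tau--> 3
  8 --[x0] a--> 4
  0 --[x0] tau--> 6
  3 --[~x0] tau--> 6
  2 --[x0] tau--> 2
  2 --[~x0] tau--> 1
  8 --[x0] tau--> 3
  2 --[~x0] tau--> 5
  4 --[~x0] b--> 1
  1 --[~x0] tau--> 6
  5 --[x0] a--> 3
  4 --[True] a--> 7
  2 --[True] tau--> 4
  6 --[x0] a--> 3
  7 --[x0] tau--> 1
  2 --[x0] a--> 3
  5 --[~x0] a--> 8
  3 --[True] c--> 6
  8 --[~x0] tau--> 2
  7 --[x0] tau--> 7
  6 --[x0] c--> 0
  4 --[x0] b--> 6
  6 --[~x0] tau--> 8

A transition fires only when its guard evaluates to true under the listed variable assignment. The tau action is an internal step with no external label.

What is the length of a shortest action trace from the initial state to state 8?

Breadth-first toward 8:
  Layer 0: {0}
  Layer 1: {6}
  Layer 2: {3}
  Layer 3: {5}
8 never appears.

Answer: UNREACHABLE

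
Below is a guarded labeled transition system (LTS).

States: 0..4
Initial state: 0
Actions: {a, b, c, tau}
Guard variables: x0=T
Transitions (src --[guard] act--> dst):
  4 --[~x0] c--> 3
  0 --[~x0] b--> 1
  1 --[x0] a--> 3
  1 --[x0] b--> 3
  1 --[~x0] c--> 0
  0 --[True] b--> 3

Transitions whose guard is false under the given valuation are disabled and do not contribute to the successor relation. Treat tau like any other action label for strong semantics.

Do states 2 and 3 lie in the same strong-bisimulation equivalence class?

Answer: BISIMILAR

Trace:
Compute ~ classes (split until stable):
  P[0] = {{0,1,2,3,4}}
  P[1] = {{0},{1},{2,3,4}}
Fixed point at round 2; 3 class(es).
class of 2: {2,3,4}; class of 3: {2,3,4}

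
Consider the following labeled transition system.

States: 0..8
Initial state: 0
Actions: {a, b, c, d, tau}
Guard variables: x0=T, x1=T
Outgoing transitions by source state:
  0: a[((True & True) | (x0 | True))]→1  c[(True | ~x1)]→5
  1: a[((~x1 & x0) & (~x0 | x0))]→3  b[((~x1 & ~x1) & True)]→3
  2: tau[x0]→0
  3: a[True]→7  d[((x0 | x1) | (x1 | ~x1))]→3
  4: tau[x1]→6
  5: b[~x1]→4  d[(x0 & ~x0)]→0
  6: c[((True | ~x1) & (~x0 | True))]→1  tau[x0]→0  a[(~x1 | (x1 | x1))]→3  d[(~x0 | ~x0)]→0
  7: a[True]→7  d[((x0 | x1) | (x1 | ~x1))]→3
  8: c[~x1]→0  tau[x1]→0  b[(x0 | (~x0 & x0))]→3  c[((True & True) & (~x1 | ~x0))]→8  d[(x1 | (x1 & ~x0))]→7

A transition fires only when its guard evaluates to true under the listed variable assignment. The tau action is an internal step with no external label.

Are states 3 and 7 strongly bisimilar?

Compute ~ classes (split until stable):
  round 0: {{0,1,2,3,4,5,6,7,8}}
  round 1: {{0},{1,5},{2,4},{3,7},{6},{8}}
  round 2: {{0},{1,5},{2},{3,7},{4},{6},{8}}
7 equivalence class(es) (converged in 3)
class of 3: {3,7}; class of 7: {3,7}

Answer: BISIMILAR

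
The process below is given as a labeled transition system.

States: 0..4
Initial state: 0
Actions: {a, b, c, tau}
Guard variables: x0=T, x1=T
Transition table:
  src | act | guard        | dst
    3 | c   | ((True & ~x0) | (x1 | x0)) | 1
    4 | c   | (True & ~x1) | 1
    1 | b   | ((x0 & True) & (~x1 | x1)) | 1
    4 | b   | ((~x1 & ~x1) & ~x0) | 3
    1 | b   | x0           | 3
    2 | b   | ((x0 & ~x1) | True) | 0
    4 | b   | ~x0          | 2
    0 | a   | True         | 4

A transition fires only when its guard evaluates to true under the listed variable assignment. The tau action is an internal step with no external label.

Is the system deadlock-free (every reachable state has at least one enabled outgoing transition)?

R = {0,4}
  0: a→4  [1 out]
  4: ∅  [deadlock]
witness 4: a

Answer: DEADLOCK at state 4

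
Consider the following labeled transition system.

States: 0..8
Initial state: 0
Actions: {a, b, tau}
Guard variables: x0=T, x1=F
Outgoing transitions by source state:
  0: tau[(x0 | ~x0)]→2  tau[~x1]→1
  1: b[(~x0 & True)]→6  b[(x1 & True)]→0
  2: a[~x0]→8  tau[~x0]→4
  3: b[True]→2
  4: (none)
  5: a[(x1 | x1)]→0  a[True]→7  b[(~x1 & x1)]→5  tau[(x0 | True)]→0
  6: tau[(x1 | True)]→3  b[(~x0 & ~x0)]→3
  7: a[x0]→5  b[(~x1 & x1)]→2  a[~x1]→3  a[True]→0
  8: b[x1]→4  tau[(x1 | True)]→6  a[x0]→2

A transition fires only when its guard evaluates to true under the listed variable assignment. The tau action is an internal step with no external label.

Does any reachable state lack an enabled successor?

Answer: DEADLOCK at state 1

Analysis:
R = {0,1,2}
  0: tau→1  tau→2  [deg 2]
  1: ∅  [no exit]
  2: ∅  [no exit]
witness 1: tau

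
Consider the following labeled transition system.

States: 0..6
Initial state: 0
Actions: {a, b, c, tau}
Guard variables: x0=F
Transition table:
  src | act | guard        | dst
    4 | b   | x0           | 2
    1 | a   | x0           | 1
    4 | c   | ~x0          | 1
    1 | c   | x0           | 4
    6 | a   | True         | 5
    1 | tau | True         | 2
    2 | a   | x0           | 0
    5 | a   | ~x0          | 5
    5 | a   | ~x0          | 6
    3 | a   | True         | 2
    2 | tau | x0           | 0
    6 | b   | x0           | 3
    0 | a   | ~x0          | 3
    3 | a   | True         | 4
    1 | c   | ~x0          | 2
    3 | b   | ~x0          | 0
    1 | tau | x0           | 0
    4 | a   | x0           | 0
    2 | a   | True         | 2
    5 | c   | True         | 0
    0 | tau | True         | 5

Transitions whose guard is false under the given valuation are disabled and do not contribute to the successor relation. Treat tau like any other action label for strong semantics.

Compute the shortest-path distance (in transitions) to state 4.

BFS to 4:
  Layer 0: {0}
  Layer 1: {3,5}
  Layer 2: {2,4,6}
4 enters at depth 2; path a·a

Answer: 2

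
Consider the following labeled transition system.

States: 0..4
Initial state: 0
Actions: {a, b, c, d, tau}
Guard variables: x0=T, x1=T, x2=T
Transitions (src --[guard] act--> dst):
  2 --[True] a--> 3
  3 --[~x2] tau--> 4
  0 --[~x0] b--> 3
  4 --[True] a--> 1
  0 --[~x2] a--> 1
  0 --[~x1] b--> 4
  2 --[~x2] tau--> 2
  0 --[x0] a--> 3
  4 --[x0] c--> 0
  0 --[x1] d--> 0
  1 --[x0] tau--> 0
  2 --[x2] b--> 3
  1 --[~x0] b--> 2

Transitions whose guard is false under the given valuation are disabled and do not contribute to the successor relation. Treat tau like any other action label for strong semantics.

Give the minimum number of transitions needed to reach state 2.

Answer: UNREACHABLE

Analysis:
Breadth-first toward 2:
  depth 0: {0}
  depth 1: {3}
2 never appears.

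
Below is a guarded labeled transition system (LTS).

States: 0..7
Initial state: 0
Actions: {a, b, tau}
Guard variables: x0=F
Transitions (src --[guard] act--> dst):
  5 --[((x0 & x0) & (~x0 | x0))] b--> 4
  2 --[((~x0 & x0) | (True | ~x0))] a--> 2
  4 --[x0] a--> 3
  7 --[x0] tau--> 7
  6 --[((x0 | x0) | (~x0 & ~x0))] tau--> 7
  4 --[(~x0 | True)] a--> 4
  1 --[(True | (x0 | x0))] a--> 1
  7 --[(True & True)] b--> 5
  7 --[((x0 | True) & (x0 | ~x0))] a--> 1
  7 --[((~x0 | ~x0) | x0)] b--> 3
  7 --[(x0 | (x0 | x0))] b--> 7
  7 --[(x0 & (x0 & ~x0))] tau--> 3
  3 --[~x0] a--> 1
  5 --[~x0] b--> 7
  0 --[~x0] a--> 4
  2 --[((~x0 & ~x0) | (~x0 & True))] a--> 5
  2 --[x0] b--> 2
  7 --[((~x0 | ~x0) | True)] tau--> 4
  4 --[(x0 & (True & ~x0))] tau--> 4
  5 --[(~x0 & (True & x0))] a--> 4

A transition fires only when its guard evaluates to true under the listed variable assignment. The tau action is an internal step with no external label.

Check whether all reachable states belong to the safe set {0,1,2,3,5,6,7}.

Allowed set {0,1,2,3,5,6,7}
Reach set: {0,4}
  0: safe
  4: VIOLATES
witness against invariant: a → 4

Answer: INVARIANT VIOLATED at state 4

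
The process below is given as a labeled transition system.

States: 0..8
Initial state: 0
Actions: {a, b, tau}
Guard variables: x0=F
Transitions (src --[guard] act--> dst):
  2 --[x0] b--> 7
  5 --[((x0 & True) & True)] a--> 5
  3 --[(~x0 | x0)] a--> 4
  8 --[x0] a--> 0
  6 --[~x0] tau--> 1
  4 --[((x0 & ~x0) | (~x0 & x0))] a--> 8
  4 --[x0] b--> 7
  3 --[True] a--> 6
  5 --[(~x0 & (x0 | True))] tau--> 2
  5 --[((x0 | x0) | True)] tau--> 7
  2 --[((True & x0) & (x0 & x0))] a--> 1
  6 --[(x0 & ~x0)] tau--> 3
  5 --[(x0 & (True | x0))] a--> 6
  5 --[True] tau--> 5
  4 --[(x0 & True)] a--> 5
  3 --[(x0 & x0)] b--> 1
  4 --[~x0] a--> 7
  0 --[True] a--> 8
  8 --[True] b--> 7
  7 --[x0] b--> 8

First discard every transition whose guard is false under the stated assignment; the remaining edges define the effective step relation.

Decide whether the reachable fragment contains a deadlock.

Answer: DEADLOCK at state 7

Analysis:
Reachable = {0,7,8}
  0: a→8  [1 out]
  7: ∅  [no exit]
  8: b→7  [1 out]
witness 7: a·b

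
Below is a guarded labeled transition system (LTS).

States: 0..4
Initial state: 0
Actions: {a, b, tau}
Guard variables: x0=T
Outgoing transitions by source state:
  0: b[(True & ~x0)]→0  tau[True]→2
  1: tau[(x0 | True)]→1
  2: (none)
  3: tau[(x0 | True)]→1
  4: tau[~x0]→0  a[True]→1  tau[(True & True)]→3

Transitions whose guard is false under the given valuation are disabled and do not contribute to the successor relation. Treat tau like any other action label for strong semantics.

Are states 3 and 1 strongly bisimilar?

Bisimulation quotient by refinement:
  P[0] = {{0,1,2,3,4}}
  P[1] = {{0,1,3},{2},{4}}
  P[2] = {{0},{1,3},{2},{4}}
Fixed point at round 3; 4 class(es).
3∈{1,3}, 1∈{1,3}

Answer: BISIMILAR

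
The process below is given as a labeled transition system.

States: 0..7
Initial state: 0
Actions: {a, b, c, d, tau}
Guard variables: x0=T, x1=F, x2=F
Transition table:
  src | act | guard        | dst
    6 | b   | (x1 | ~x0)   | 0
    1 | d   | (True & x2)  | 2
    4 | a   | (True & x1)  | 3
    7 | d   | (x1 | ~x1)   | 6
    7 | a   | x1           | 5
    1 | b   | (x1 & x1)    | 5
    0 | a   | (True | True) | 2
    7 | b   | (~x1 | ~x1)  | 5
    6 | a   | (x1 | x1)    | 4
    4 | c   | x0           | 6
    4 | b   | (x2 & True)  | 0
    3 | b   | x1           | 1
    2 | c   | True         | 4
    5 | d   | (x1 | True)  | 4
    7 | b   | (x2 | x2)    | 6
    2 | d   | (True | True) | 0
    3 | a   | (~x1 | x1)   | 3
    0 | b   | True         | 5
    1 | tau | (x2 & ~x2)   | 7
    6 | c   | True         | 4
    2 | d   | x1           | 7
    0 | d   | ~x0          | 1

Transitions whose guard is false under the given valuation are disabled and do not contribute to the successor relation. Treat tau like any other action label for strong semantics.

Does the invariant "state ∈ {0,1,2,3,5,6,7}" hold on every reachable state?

Answer: INVARIANT VIOLATED at state 4

Analysis:
Safe = {0,1,2,3,5,6,7}
R = {0,2,4,5,6}
  0: safe
  2: safe
  4: VIOLATES
  5: safe
  6: safe
reach 4 via a·c — violates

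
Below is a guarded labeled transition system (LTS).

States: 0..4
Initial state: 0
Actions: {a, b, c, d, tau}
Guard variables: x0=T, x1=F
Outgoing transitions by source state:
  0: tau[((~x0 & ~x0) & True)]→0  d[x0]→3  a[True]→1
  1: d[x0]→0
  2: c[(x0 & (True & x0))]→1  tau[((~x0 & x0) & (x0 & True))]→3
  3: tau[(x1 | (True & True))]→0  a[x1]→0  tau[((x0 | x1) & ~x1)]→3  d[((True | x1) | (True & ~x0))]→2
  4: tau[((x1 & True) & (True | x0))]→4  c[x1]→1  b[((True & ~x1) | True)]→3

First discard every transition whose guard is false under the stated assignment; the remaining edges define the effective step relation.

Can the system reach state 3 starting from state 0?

After dropping false guards: 8 live edges.
Layer 0: {0}
Layer 1: {1,3}  now seen {0,1,3}
Layer 2: {2}  now seen {0,1,2,3}
R = {0,1,2,3}
trace reaching 3: d

Answer: REACHABLE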